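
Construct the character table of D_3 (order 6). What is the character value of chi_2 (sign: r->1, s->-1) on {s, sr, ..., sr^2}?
Conjugacy classes: {e} of size 1, {r^1, r^2} of size 2, {s, sr, ..., sr^2} of size 3.
Character table:
  irrep \ class              {e} (size 1)  {r^1, r^2} (size 2)  {s, sr, ..., sr^2} (size 3)
  chi_1 (triv)               1             1                    1                          
  chi_2 (sign: r->1, s->-1)  1             1                    -1                         
  chi_3 (2d, j=1)            2             -1                   0                          

Spot check: chi_2 (sign: r->1, s->-1) on {s, sr, ..., sr^2} = -1.

Explanation: D_3 has order 2*3 = 6 with 3 conjugacy classes, hence 3 irreducibles. Sum of squared dims 1 + 1 + 4 = 6 = |G|. Linear characters come from the abelianisation; the 2-dimensional irreps have character r^k -> 2*cos(2*pi*j*k/3), reflections -> 0.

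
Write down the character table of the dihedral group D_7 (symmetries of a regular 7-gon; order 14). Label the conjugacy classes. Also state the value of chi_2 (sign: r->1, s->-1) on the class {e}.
Conjugacy classes: {e} of size 1, {r^1, r^6} of size 2, {r^2, r^5} of size 2, {r^3, r^4} of size 2, {s, sr, ..., sr^6} of size 7.
Character table:
  irrep \ class              {e} (size 1)  {r^1, r^6} (size 2)  {r^2, r^5} (size 2)  {r^3, r^4} (size 2)  {s, sr, ..., sr^6} (size 7)
  chi_1 (triv)               1             1                    1                    1                    1                          
  chi_2 (sign: r->1, s->-1)  1             1                    1                    1                    -1                         
  chi_3 (2d, j=1)            2             2*cos(2*pi/7)        -2*cos(3*pi/7)       -2*cos(pi/7)         0                          
  chi_4 (2d, j=2)            2             -2*cos(3*pi/7)       -2*cos(pi/7)         2*cos(2*pi/7)        0                          
  chi_5 (2d, j=3)            2             -2*cos(pi/7)         2*cos(2*pi/7)        -2*cos(3*pi/7)       0                          

Spot check: chi_2 (sign: r->1, s->-1) on {e} = 1.

Details: D_7 has order 2*7 = 14 with 5 conjugacy classes, hence 5 irreducibles. Sum of squared dims 1 + 1 + 4 + 4 + 4 = 14 = |G|. Linear characters come from the abelianisation; the 2-dimensional irreps have character r^k -> 2*cos(2*pi*j*k/7), reflections -> 0.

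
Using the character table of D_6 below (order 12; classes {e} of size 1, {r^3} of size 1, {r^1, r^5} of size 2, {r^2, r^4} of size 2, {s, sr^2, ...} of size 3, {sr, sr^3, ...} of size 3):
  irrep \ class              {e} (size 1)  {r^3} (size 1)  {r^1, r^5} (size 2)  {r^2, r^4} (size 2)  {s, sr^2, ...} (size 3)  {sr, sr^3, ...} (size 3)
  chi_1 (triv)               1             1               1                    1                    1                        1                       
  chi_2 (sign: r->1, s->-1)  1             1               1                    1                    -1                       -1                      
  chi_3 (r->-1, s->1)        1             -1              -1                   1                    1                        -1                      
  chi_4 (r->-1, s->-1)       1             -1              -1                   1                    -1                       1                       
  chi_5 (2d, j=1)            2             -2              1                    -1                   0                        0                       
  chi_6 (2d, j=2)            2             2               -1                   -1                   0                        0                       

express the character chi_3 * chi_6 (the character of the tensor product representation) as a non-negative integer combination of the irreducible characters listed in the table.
chi_3 tensor chi_6 = chi_5 (all other irreducibles have multiplicity 0).

Proof sketch: The character of a tensor product is the pointwise product (chi_3 * chi_6)(C) = chi_3(C) * chi_6(C):
  {e}: (1)*(2), {r^3}: (-1)*(2), {r^1, r^5}: (-1)*(-1), {r^2, r^4}: (1)*(-1), {s, sr^2, ...}: (1)*(0), {sr, sr^3, ...}: (-1)*(0)
so (chi_3 * chi_6) takes values
  {e} -> 2, {r^3} -> -2, {r^1, r^5} -> 1, {r^2, r^4} -> -1, {s, sr^2, ...} -> 0, {sr, sr^3, ...} -> 0.
Now take the inner product of this character with each irreducible chi from the table, <chi_3*chi_6, chi> = (1/12) sum_C |C| (chi_3*chi_6)(C) conj(chi(C)):
  <chi_3*chi_6, chi_1> = (1/12)[1*(2)*conj(1) + 1*(-2)*conj(1) + 2*(1)*conj(1) + 2*(-1)*conj(1) + 3*(0)*conj(1) + 3*(0)*conj(1)]
      = (1/12)[(2) + (-2) + (2) + (-2) + (0) + (0)] = 0/12 = 0
  <chi_3*chi_6, chi_2> = (1/12)[1*(2)*conj(1) + 1*(-2)*conj(1) + 2*(1)*conj(1) + 2*(-1)*conj(1) + 3*(0)*conj(-1) + 3*(0)*conj(-1)]
      = (1/12)[(2) + (-2) + (2) + (-2) + (0) + (0)] = 0/12 = 0
  <chi_3*chi_6, chi_3> = (1/12)[1*(2)*conj(1) + 1*(-2)*conj(-1) + 2*(1)*conj(-1) + 2*(-1)*conj(1) + 3*(0)*conj(1) + 3*(0)*conj(-1)]
      = (1/12)[(2) + (2) + (-2) + (-2) + (0) + (0)] = 0/12 = 0
  <chi_3*chi_6, chi_4> = (1/12)[1*(2)*conj(1) + 1*(-2)*conj(-1) + 2*(1)*conj(-1) + 2*(-1)*conj(1) + 3*(0)*conj(-1) + 3*(0)*conj(1)]
      = (1/12)[(2) + (2) + (-2) + (-2) + (0) + (0)] = 0/12 = 0
  <chi_3*chi_6, chi_5> = (1/12)[1*(2)*conj(2) + 1*(-2)*conj(-2) + 2*(1)*conj(1) + 2*(-1)*conj(-1) + 3*(0)*conj(0) + 3*(0)*conj(0)]
      = (1/12)[(4) + (4) + (2) + (2) + (0) + (0)] = 12/12 = 1
  <chi_3*chi_6, chi_6> = (1/12)[1*(2)*conj(2) + 1*(-2)*conj(2) + 2*(1)*conj(-1) + 2*(-1)*conj(-1) + 3*(0)*conj(0) + 3*(0)*conj(0)]
      = (1/12)[(4) + (-4) + (-2) + (2) + (0) + (0)] = 0/12 = 0
Hence the multiplicities are chi_5: 1. Dimension check: dim(chi_3)*dim(chi_6) = 1*2 = 2 and sum (mult * dim) = 1*2 = 2.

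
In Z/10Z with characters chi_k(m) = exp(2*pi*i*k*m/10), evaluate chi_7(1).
chi_7(1) = zeta_10^7 = exp(-3*I*pi/5)

Details: chi_7(1) = zeta_10^(7*1) = zeta_10^7. Since zeta_10^10 = 1, this equals zeta_10^7 = exp(2*pi*i*7/10) = exp(-3*I*pi/5).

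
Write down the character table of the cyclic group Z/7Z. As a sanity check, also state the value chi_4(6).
Character table of Z/7Z (irreps indexed chi_0,...,chi_6 with chi_k(m) = zeta_7^(k*m), zeta_7 = exp(2*pi*i/7)):
  irrep \ class  {0} (size 1)  {1} (size 1)    {2} (size 1)    {3} (size 1)    {4} (size 1)    {5} (size 1)    {6} (size 1)  
  chi_0          1             1               1               1               1               1               1             
  chi_1          1             exp(2*I*pi/7)   exp(4*I*pi/7)   exp(6*I*pi/7)   exp(-6*I*pi/7)  exp(-4*I*pi/7)  exp(-2*I*pi/7)
  chi_2          1             exp(4*I*pi/7)   exp(-6*I*pi/7)  exp(-2*I*pi/7)  exp(2*I*pi/7)   exp(6*I*pi/7)   exp(-4*I*pi/7)
  chi_3          1             exp(6*I*pi/7)   exp(-2*I*pi/7)  exp(4*I*pi/7)   exp(-4*I*pi/7)  exp(2*I*pi/7)   exp(-6*I*pi/7)
  chi_4          1             exp(-6*I*pi/7)  exp(2*I*pi/7)   exp(-4*I*pi/7)  exp(4*I*pi/7)   exp(-2*I*pi/7)  exp(6*I*pi/7) 
  chi_5          1             exp(-4*I*pi/7)  exp(6*I*pi/7)   exp(2*I*pi/7)   exp(-2*I*pi/7)  exp(-6*I*pi/7)  exp(4*I*pi/7) 
  chi_6          1             exp(-2*I*pi/7)  exp(-4*I*pi/7)  exp(-6*I*pi/7)  exp(6*I*pi/7)   exp(4*I*pi/7)   exp(2*I*pi/7) 

Spot check: chi_4(6) = zeta_7^(4*6) = zeta_7^24 = exp(6*I*pi/7).

Derivation: Z/7Z is abelian, so all 7 irreducible complex representations are 1-dimensional. They are given by chi_k(m) = zeta_7^(k*m) for k = 0,...,6. Row orthogonality: sum_m chi_k(m) conj(chi_l(m)) = 7 * [k = l].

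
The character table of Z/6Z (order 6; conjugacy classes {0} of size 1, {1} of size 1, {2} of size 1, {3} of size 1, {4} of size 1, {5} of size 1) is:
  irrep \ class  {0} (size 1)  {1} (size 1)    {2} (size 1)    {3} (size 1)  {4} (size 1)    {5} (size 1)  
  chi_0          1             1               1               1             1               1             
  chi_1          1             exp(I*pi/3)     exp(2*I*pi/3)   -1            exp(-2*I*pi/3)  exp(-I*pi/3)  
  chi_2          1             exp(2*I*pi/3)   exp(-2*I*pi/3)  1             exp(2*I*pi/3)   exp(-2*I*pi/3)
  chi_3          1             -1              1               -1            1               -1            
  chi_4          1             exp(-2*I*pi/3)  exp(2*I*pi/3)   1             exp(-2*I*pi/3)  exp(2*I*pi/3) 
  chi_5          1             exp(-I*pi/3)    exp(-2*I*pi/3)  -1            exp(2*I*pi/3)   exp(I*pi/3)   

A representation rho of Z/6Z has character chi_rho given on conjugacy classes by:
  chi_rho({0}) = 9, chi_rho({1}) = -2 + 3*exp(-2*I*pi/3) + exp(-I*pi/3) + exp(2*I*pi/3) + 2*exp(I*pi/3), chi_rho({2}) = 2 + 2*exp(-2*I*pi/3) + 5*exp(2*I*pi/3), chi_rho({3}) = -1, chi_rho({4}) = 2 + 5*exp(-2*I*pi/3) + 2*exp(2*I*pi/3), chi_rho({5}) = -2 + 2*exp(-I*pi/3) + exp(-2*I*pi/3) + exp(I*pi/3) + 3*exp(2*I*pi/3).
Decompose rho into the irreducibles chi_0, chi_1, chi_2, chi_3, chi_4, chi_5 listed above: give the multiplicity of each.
Multiplicities: chi_0: 0, chi_1: 2, chi_2: 1, chi_3: 2, chi_4: 3, chi_5: 1.

Why: Use <chi_rho, chi> = (1/|G|) sum_C |C| * chi_rho(C) * conj(chi(C)) with |G| = 6 for each irreducible chi in the table:
  <chi_rho, chi_0> = (1/6)[1*(9)*conj(1) + 1*(-2 + 3*exp(-2*I*pi/3) + exp(-I*pi/3) + exp(2*I*pi/3) + 2*exp(I*pi/3))*conj(1) + 1*(2 + 2*exp(-2*I*pi/3) + 5*exp(2*I*pi/3))*conj(1) + 1*(-1)*conj(1) + 1*(2 + 5*exp(-2*I*pi/3) + 2*exp(2*I*pi/3))*conj(1) + 1*(-2 + 2*exp(-I*pi/3) + exp(-2*I*pi/3) + exp(I*pi/3) + 3*exp(2*I*pi/3))*conj(1)]
      = (1/6)[(9) + (-2 + 3*exp(-2*I*pi/3) + exp(-I*pi/3) + exp(2*I*pi/3) + 2*exp(I*pi/3)) + (2 + 2*exp(-2*I*pi/3) + 5*exp(2*I*pi/3)) + (-1) + (2 + 5*exp(-2*I*pi/3) + 2*exp(2*I*pi/3)) + (-2 + 2*exp(-I*pi/3) + exp(-2*I*pi/3) + exp(I*pi/3) + 3*exp(2*I*pi/3))] = 0/6 = 0
  <chi_rho, chi_1> = (1/6)[1*(9)*conj(1) + 1*(-2 + 3*exp(-2*I*pi/3) + exp(-I*pi/3) + exp(2*I*pi/3) + 2*exp(I*pi/3))*conj(exp(I*pi/3)) + 1*(2 + 2*exp(-2*I*pi/3) + 5*exp(2*I*pi/3))*conj(exp(2*I*pi/3)) + 1*(-1)*conj(-1) + 1*(2 + 5*exp(-2*I*pi/3) + 2*exp(2*I*pi/3))*conj(exp(-2*I*pi/3)) + 1*(-2 + 2*exp(-I*pi/3) + exp(-2*I*pi/3) + exp(I*pi/3) + 3*exp(2*I*pi/3))*conj(exp(-I*pi/3))]
      = (1/6)[(9) + (-1 + exp(-2*I*pi/3) + exp(I*pi/3) - 2*exp(-I*pi/3)) + (3) + (1) + (3) + (-1 - 2*exp(I*pi/3) + exp(-I*pi/3) + exp(2*I*pi/3))] = 12/6 = 2
  <chi_rho, chi_2> = (1/6)[1*(9)*conj(1) + 1*(-2 + 3*exp(-2*I*pi/3) + exp(-I*pi/3) + exp(2*I*pi/3) + 2*exp(I*pi/3))*conj(exp(2*I*pi/3)) + 1*(2 + 2*exp(-2*I*pi/3) + 5*exp(2*I*pi/3))*conj(exp(-2*I*pi/3)) + 1*(-1)*conj(1) + 1*(2 + 5*exp(-2*I*pi/3) + 2*exp(2*I*pi/3))*conj(exp(2*I*pi/3)) + 1*(-2 + 2*exp(-I*pi/3) + exp(-2*I*pi/3) + exp(I*pi/3) + 3*exp(2*I*pi/3))*conj(exp(-2*I*pi/3))]
      = (1/6)[(9) + (2*exp(-I*pi/3) - 2*exp(-2*I*pi/3) + 3*exp(2*I*pi/3)) + (2 + 5*exp(-2*I*pi/3) + 2*exp(2*I*pi/3)) + (-1) + (2 + 2*exp(-2*I*pi/3) + 5*exp(2*I*pi/3)) + (3*exp(-2*I*pi/3) - 2*exp(2*I*pi/3) + 2*exp(I*pi/3))] = 6/6 = 1
  <chi_rho, chi_3> = (1/6)[1*(9)*conj(1) + 1*(-2 + 3*exp(-2*I*pi/3) + exp(-I*pi/3) + exp(2*I*pi/3) + 2*exp(I*pi/3))*conj(-1) + 1*(2 + 2*exp(-2*I*pi/3) + 5*exp(2*I*pi/3))*conj(1) + 1*(-1)*conj(-1) + 1*(2 + 5*exp(-2*I*pi/3) + 2*exp(2*I*pi/3))*conj(1) + 1*(-2 + 2*exp(-I*pi/3) + exp(-2*I*pi/3) + exp(I*pi/3) + 3*exp(2*I*pi/3))*conj(-1)]
      = (1/6)[(9) + (2 - 2*exp(I*pi/3) - exp(2*I*pi/3) - exp(-I*pi/3) - 3*exp(-2*I*pi/3)) + (2 + 2*exp(-2*I*pi/3) + 5*exp(2*I*pi/3)) + (1) + (2 + 5*exp(-2*I*pi/3) + 2*exp(2*I*pi/3)) + (2 - 3*exp(2*I*pi/3) - exp(I*pi/3) - exp(-2*I*pi/3) - 2*exp(-I*pi/3))] = 12/6 = 2
  <chi_rho, chi_4> = (1/6)[1*(9)*conj(1) + 1*(-2 + 3*exp(-2*I*pi/3) + exp(-I*pi/3) + exp(2*I*pi/3) + 2*exp(I*pi/3))*conj(exp(-2*I*pi/3)) + 1*(2 + 2*exp(-2*I*pi/3) + 5*exp(2*I*pi/3))*conj(exp(2*I*pi/3)) + 1*(-1)*conj(1) + 1*(2 + 5*exp(-2*I*pi/3) + 2*exp(2*I*pi/3))*conj(exp(-2*I*pi/3)) + 1*(-2 + 2*exp(-I*pi/3) + exp(-2*I*pi/3) + exp(I*pi/3) + 3*exp(2*I*pi/3))*conj(exp(2*I*pi/3))]
      = (1/6)[(9) + (1 - 2*exp(2*I*pi/3) + exp(-2*I*pi/3) + exp(I*pi/3)) + (3) + (-1) + (3) + (1 + exp(-I*pi/3) + exp(2*I*pi/3) - 2*exp(-2*I*pi/3))] = 18/6 = 3
  <chi_rho, chi_5> = (1/6)[1*(9)*conj(1) + 1*(-2 + 3*exp(-2*I*pi/3) + exp(-I*pi/3) + exp(2*I*pi/3) + 2*exp(I*pi/3))*conj(exp(-I*pi/3)) + 1*(2 + 2*exp(-2*I*pi/3) + 5*exp(2*I*pi/3))*conj(exp(-2*I*pi/3)) + 1*(-1)*conj(-1) + 1*(2 + 5*exp(-2*I*pi/3) + 2*exp(2*I*pi/3))*conj(exp(2*I*pi/3)) + 1*(-2 + 2*exp(-I*pi/3) + exp(-2*I*pi/3) + exp(I*pi/3) + 3*exp(2*I*pi/3))*conj(exp(I*pi/3))]
      = (1/6)[(9) + (3*exp(-I*pi/3) - 2*exp(I*pi/3) + 2*exp(2*I*pi/3)) + (2 + 5*exp(-2*I*pi/3) + 2*exp(2*I*pi/3)) + (1) + (2 + 2*exp(-2*I*pi/3) + 5*exp(2*I*pi/3)) + (2*exp(-2*I*pi/3) - 2*exp(-I*pi/3) + 3*exp(I*pi/3))] = 6/6 = 1
(Exp terms are combined using exp(i*s)*conj(exp(i*t)) = exp(i*(s-t)), and sums of them are collapsed using the identity that for every m > 1 the m distinct m-th roots of unity sum to 0, e.g. 1 + exp(2*I*pi/3) + exp(-2*I*pi/3) = 0.)
Dimension check: dim(rho) = sum (mult * dim) = 0*1 + 2*1 + 1*1 + 2*1 + 3*1 + 1*1 = 9 = chi_rho(e) = 9.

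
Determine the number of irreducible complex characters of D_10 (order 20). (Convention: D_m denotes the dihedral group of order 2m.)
8

Proof sketch: The number of irreducible complex representations of a finite group equals its number of conjugacy classes. D_10 has 8 conjugacy classes (n/2 + 3 for n even), so D_10 (order 20) has exactly 8 irreducible complex representations.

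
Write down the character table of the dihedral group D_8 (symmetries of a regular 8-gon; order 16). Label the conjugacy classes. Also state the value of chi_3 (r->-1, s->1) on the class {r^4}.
Conjugacy classes: {e} of size 1, {r^4} of size 1, {r^1, r^7} of size 2, {r^2, r^6} of size 2, {r^3, r^5} of size 2, {s, sr^2, ...} of size 4, {sr, sr^3, ...} of size 4.
Character table:
  irrep \ class              {e} (size 1)  {r^4} (size 1)  {r^1, r^7} (size 2)  {r^2, r^6} (size 2)  {r^3, r^5} (size 2)  {s, sr^2, ...} (size 4)  {sr, sr^3, ...} (size 4)
  chi_1 (triv)               1             1               1                    1                    1                    1                        1                       
  chi_2 (sign: r->1, s->-1)  1             1               1                    1                    1                    -1                       -1                      
  chi_3 (r->-1, s->1)        1             1               -1                   1                    -1                   1                        -1                      
  chi_4 (r->-1, s->-1)       1             1               -1                   1                    -1                   -1                       1                       
  chi_5 (2d, j=1)            2             -2              sqrt(2)              0                    -sqrt(2)             0                        0                       
  chi_6 (2d, j=2)            2             2               0                    -2                   0                    0                        0                       
  chi_7 (2d, j=3)            2             -2              -sqrt(2)             0                    sqrt(2)              0                        0                       

Spot check: chi_3 (r->-1, s->1) on {r^4} = 1.

Reasoning: D_8 has order 2*8 = 16 with 7 conjugacy classes, hence 7 irreducibles. Sum of squared dims 1 + 1 + 1 + 1 + 4 + 4 + 4 = 16 = |G|. Linear characters come from the abelianisation; the 2-dimensional irreps have character r^k -> 2*cos(2*pi*j*k/8), reflections -> 0.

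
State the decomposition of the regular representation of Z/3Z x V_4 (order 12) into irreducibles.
Each irreducible V_i of dimension d_i appears with multiplicity d_i, i.e. rho_reg = (direct sum over all irreducibles V_i) d_i V_i. The irreducible dimensions for Z/3Z x V_4 are 1, 1, 1, 1, 1, 1, 1, 1, 1, 1, 1, 1: 12 irreducibles of dimension 1, each with multiplicity 1. Total dimension 12*1*1 = 12 = |G|.

Working: General theorem: in the regular representation of a finite group G, each irreducible appears with multiplicity equal to its dimension. Check: dim(rho_reg) = sum d_i^2 = 1 + 1 + 1 + 1 + 1 + 1 + 1 + 1 + 1 + 1 + 1 + 1 = 12 = |G|.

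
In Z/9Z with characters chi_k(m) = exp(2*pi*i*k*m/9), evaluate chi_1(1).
chi_1(1) = zeta_9^1 = exp(2*I*pi/9)

Justification: chi_1(1) = zeta_9^(1*1) = zeta_9^1. Since zeta_9^9 = 1, this equals zeta_9^1 = exp(2*pi*i*1/9) = exp(2*I*pi/9).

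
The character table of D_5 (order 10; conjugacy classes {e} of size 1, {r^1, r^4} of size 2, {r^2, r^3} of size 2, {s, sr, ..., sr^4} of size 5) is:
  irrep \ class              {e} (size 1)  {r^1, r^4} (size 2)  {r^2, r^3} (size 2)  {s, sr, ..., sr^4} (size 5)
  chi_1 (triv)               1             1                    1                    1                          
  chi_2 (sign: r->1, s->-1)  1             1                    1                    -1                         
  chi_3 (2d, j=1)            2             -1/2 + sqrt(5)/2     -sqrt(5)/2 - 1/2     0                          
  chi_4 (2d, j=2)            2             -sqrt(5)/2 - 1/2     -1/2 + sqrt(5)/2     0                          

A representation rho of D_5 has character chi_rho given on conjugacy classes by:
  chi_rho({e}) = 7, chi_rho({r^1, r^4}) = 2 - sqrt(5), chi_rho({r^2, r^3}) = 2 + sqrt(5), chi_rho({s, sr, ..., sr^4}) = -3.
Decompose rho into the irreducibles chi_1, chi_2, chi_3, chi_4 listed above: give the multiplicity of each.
Multiplicities: chi_1: 0, chi_2: 3, chi_3: 0, chi_4: 2.

Details: Use <chi_rho, chi> = (1/|G|) sum_C |C| * chi_rho(C) * conj(chi(C)) with |G| = 10 for each irreducible chi in the table:
  <chi_rho, chi_1> = (1/10)[1*(7)*conj(1) + 2*(2 - sqrt(5))*conj(1) + 2*(2 + sqrt(5))*conj(1) + 5*(-3)*conj(1)]
      = (1/10)[(7) + (4 - 2*sqrt(5)) + (4 + 2*sqrt(5)) + (-15)] = 0/10 = 0
  <chi_rho, chi_2> = (1/10)[1*(7)*conj(1) + 2*(2 - sqrt(5))*conj(1) + 2*(2 + sqrt(5))*conj(1) + 5*(-3)*conj(-1)]
      = (1/10)[(7) + (4 - 2*sqrt(5)) + (4 + 2*sqrt(5)) + (15)] = 30/10 = 3
  <chi_rho, chi_3> = (1/10)[1*(7)*conj(2) + 2*(2 - sqrt(5))*conj(-1/2 + sqrt(5)/2) + 2*(2 + sqrt(5))*conj(-sqrt(5)/2 - 1/2) + 5*(-3)*conj(0)]
      = (1/10)[(14) + (-7 + 3*sqrt(5)) + (-7 - 3*sqrt(5)) + (0)] = 0/10 = 0
  <chi_rho, chi_4> = (1/10)[1*(7)*conj(2) + 2*(2 - sqrt(5))*conj(-sqrt(5)/2 - 1/2) + 2*(2 + sqrt(5))*conj(-1/2 + sqrt(5)/2) + 5*(-3)*conj(0)]
      = (1/10)[(14) + (3 - sqrt(5)) + (sqrt(5) + 3) + (0)] = 20/10 = 2
Dimension check: dim(rho) = sum (mult * dim) = 0*1 + 3*1 + 0*2 + 2*2 = 7 = chi_rho(e) = 7.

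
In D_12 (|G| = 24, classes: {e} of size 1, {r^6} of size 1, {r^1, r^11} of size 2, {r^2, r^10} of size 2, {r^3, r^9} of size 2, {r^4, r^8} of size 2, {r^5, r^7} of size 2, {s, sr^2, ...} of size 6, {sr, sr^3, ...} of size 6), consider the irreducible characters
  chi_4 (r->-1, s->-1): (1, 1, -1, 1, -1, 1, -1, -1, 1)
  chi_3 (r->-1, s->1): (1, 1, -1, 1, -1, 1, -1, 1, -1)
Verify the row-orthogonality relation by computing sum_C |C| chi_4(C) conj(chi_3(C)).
Sum = 0; so <chi_4, chi_3> = 0 (distinct irreducibles are orthogonal).

Details: Compute term by term over conjugacy classes (|C| * chi_4(C) * conj(chi_3(C))):
  1*(1)*conj(1) + 1*(1)*conj(1) + 2*(-1)*conj(-1) + 2*(1)*conj(1) + 2*(-1)*conj(-1) + 2*(1)*conj(1) + 2*(-1)*conj(-1) + 6*(-1)*conj(1) + 6*(1)*conj(-1)
  = (1) + (1) + (2) + (2) + (2) + (2) + (2) + (-6) + (-6)
  = 0.
Dividing by |G| = 24 gives 0/24 = 0, matching the row-orthogonality relation <chi_4, chi_3> = [chi_4 = chi_3].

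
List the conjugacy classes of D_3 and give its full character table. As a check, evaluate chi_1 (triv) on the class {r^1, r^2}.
Conjugacy classes: {e} of size 1, {r^1, r^2} of size 2, {s, sr, ..., sr^2} of size 3.
Character table:
  irrep \ class              {e} (size 1)  {r^1, r^2} (size 2)  {s, sr, ..., sr^2} (size 3)
  chi_1 (triv)               1             1                    1                          
  chi_2 (sign: r->1, s->-1)  1             1                    -1                         
  chi_3 (2d, j=1)            2             -1                   0                          

Spot check: chi_1 (triv) on {r^1, r^2} = 1.

D_3 has order 2*3 = 6 with 3 conjugacy classes, hence 3 irreducibles. Sum of squared dims 1 + 1 + 4 = 6 = |G|. Linear characters come from the abelianisation; the 2-dimensional irreps have character r^k -> 2*cos(2*pi*j*k/3), reflections -> 0.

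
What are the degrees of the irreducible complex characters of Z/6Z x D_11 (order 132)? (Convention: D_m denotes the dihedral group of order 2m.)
Dimensions: 1, 1, 1, 1, 1, 1, 1, 1, 1, 1, 1, 1, 2, 2, 2, 2, 2, 2, 2, 2, 2, 2, 2, 2, 2, 2, 2, 2, 2, 2, 2, 2, 2, 2, 2, 2, 2, 2, 2, 2, 2, 2

There are 42 irreducibles (= number of conjugacy classes). Their dimensions d_i satisfy sum d_i^2 = |G| = 132: 1 + 1 + 1 + 1 + 1 + 1 + 1 + 1 + 1 + 1 + 1 + 1 + 4 + 4 + 4 + 4 + 4 + 4 + 4 + 4 + 4 + 4 + 4 + 4 + 4 + 4 + 4 + 4 + 4 + 4 + 4 + 4 + 4 + 4 + 4 + 4 + 4 + 4 + 4 + 4 + 4 + 4 = 132. (For the product with Z/6Z: each of the 6 1-dim characters of Z/6Z tensors with each irrep of D_11, giving 6 copies of each D_11-dimension.)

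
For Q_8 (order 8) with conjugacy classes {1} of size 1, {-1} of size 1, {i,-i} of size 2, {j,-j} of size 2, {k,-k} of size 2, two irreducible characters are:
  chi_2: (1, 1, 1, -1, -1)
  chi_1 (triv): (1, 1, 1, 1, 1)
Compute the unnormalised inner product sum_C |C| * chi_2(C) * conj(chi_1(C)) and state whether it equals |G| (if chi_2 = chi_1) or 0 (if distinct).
Sum = 0; so <chi_2, chi_1> = 0 (distinct irreducibles are orthogonal).

Derivation: Compute term by term over conjugacy classes (|C| * chi_2(C) * conj(chi_1(C))):
  1*(1)*conj(1) + 1*(1)*conj(1) + 2*(1)*conj(1) + 2*(-1)*conj(1) + 2*(-1)*conj(1)
  = (1) + (1) + (2) + (-2) + (-2)
  = 0.
Dividing by |G| = 8 gives 0/8 = 0, matching the row-orthogonality relation <chi_2, chi_1> = [chi_2 = chi_1].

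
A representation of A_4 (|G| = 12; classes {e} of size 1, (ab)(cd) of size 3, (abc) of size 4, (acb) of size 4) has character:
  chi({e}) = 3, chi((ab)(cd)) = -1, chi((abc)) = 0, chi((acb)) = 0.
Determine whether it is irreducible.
Irreducible: <chi, chi> = 1.

Solution. <chi, chi> = (1/|G|) sum_C |C| * |chi(C)|^2 = (1/12)[1*|3|^2 + 3*|-1|^2 + 4*|0|^2 + 4*|0|^2]
  = (1/12)[(9) + (3) + (0) + (0)] = 12/12 = 1.
(Exp terms are combined using exp(i*s)*conj(exp(i*t)) = exp(i*(s-t)), and sums of them are collapsed using the identity that for every m > 1 the m distinct m-th roots of unity sum to 0, e.g. 1 + exp(2*I*pi/3) + exp(-2*I*pi/3) = 0.)
A character is irreducible iff <chi, chi> = 1, so this representation is irreducible.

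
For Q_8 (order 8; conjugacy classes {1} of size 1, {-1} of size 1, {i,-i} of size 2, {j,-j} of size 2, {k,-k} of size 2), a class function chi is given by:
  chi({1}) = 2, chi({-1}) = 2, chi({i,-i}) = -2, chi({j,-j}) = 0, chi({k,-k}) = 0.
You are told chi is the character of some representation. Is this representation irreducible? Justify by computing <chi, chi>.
Not irreducible (reducible): <chi, chi> = 2 > 1.

Reasoning: <chi, chi> = (1/|G|) sum_C |C| * |chi(C)|^2 = (1/8)[1*|2|^2 + 1*|2|^2 + 2*|-2|^2 + 2*|0|^2 + 2*|0|^2]
  = (1/8)[(4) + (4) + (8) + (0) + (0)] = 16/8 = 2.
A character is irreducible iff <chi, chi> = 1, so this representation is reducible.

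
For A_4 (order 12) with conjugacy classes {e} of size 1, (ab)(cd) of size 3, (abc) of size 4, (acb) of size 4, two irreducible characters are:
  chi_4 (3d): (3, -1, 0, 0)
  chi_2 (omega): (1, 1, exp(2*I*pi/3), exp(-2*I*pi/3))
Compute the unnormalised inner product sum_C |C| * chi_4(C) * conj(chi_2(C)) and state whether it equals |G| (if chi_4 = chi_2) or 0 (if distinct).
Sum = 0; so <chi_4, chi_2> = 0 (distinct irreducibles are orthogonal).

Details: Compute term by term over conjugacy classes (|C| * chi_4(C) * conj(chi_2(C))):
  1*(3)*conj(1) + 3*(-1)*conj(1) + 4*(0)*conj(exp(2*I*pi/3)) + 4*(0)*conj(exp(-2*I*pi/3))
  = (3) + (-3) + (0) + (0)
  = 0.
(Exp terms are combined using exp(i*s)*conj(exp(i*t)) = exp(i*(s-t)), and sums of them are collapsed using the identity that for every m > 1 the m distinct m-th roots of unity sum to 0, e.g. 1 + exp(2*I*pi/3) + exp(-2*I*pi/3) = 0.)
Dividing by |G| = 12 gives 0/12 = 0, matching the row-orthogonality relation <chi_4, chi_2> = [chi_4 = chi_2].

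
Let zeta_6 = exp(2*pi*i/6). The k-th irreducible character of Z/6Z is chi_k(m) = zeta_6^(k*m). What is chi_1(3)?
chi_1(3) = zeta_6^3 = -1

chi_1(3) = zeta_6^(1*3) = zeta_6^3. Since zeta_6^6 = 1, this equals zeta_6^3 = exp(2*pi*i*3/6) = -1.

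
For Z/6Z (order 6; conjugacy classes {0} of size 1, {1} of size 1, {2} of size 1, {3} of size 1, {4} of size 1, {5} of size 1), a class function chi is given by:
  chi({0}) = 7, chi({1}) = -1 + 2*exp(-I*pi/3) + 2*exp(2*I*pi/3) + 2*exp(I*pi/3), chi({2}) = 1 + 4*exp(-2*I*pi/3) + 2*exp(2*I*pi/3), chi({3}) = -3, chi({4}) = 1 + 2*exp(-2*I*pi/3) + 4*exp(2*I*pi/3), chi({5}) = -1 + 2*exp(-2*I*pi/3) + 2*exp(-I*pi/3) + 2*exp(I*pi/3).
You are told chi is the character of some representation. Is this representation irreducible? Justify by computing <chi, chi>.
Not irreducible (reducible): <chi, chi> = 13 > 1.

Why: <chi, chi> = (1/|G|) sum_C |C| * |chi(C)|^2 = (1/6)[1*|7|^2 + 1*|-1 + 2*exp(-I*pi/3) + 2*exp(2*I*pi/3) + 2*exp(I*pi/3)|^2 + 1*|1 + 4*exp(-2*I*pi/3) + 2*exp(2*I*pi/3)|^2 + 1*|-3|^2 + 1*|1 + 2*exp(-2*I*pi/3) + 4*exp(2*I*pi/3)|^2 + 1*|-1 + 2*exp(-2*I*pi/3) + 2*exp(-I*pi/3) + 2*exp(I*pi/3)|^2]
  = (1/6)[(49) + (3) + (7) + (9) + (7) + (3)] = 78/6 = 13.
(Exp terms are combined using exp(i*s)*conj(exp(i*t)) = exp(i*(s-t)), and sums of them are collapsed using the identity that for every m > 1 the m distinct m-th roots of unity sum to 0, e.g. 1 + exp(2*I*pi/3) + exp(-2*I*pi/3) = 0.)
A character is irreducible iff <chi, chi> = 1, so this representation is reducible.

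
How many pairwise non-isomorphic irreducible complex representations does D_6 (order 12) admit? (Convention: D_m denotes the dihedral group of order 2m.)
6

Why: The number of irreducible complex representations of a finite group equals its number of conjugacy classes. D_6 has 6 conjugacy classes (n/2 + 3 for n even), so D_6 (order 12) has exactly 6 irreducible complex representations.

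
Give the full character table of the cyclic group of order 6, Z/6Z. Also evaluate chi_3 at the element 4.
Character table of Z/6Z (irreps indexed chi_0,...,chi_5 with chi_k(m) = zeta_6^(k*m), zeta_6 = exp(2*pi*i/6)):
  irrep \ class  {0} (size 1)  {1} (size 1)    {2} (size 1)    {3} (size 1)  {4} (size 1)    {5} (size 1)  
  chi_0          1             1               1               1             1               1             
  chi_1          1             exp(I*pi/3)     exp(2*I*pi/3)   -1            exp(-2*I*pi/3)  exp(-I*pi/3)  
  chi_2          1             exp(2*I*pi/3)   exp(-2*I*pi/3)  1             exp(2*I*pi/3)   exp(-2*I*pi/3)
  chi_3          1             -1              1               -1            1               -1            
  chi_4          1             exp(-2*I*pi/3)  exp(2*I*pi/3)   1             exp(-2*I*pi/3)  exp(2*I*pi/3) 
  chi_5          1             exp(-I*pi/3)    exp(-2*I*pi/3)  -1            exp(2*I*pi/3)   exp(I*pi/3)   

Spot check: chi_3(4) = zeta_6^(3*4) = zeta_6^12 = 1.

Derivation: Z/6Z is abelian, so all 6 irreducible complex representations are 1-dimensional. They are given by chi_k(m) = zeta_6^(k*m) for k = 0,...,5. Row orthogonality: sum_m chi_k(m) conj(chi_l(m)) = 6 * [k = l].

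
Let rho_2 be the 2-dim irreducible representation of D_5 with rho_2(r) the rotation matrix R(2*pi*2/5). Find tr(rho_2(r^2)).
chi_{rho_2}(r^2) = 2*cos(2*pi*2*2/5) = -1/2 + sqrt(5)/2

Justification: rho_2(r^2) is rotation by angle 2*pi*2*2/5, whose trace is 2*cos(2*pi*2*2/5) = -1/2 + sqrt(5)/2.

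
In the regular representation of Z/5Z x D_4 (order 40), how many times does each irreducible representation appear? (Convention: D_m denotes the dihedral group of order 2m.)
Each irreducible V_i of dimension d_i appears with multiplicity d_i, i.e. rho_reg = (direct sum over all irreducibles V_i) d_i V_i. The irreducible dimensions for Z/5Z x D_4 are 1, 1, 1, 1, 1, 1, 1, 1, 1, 1, 1, 1, 1, 1, 1, 1, 1, 1, 1, 1, 2, 2, 2, 2, 2: 20 irreducibles of dimension 1, each with multiplicity 1; 5 irreducibles of dimension 2, each with multiplicity 2. Total dimension 20*1*1 + 5*2*2 = 40 = |G|.

Justification: General theorem: in the regular representation of a finite group G, each irreducible appears with multiplicity equal to its dimension. Check: dim(rho_reg) = sum d_i^2 = 1 + 1 + 1 + 1 + 1 + 1 + 1 + 1 + 1 + 1 + 1 + 1 + 1 + 1 + 1 + 1 + 1 + 1 + 1 + 1 + 4 + 4 + 4 + 4 + 4 = 40 = |G|.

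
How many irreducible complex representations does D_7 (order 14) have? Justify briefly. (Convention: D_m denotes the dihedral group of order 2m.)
5

Explanation: The number of irreducible complex representations of a finite group equals its number of conjugacy classes. D_7 has 5 conjugacy classes ((n+3)/2 for n odd), so D_7 (order 14) has exactly 5 irreducible complex representations.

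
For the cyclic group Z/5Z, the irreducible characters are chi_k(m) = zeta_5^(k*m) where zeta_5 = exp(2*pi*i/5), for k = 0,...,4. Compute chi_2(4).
chi_2(4) = zeta_5^8 = exp(-4*I*pi/5)

Solution. chi_2(4) = zeta_5^(2*4) = zeta_5^8. Since zeta_5^5 = 1, this equals zeta_5^3 = exp(2*pi*i*3/5) = exp(-4*I*pi/5).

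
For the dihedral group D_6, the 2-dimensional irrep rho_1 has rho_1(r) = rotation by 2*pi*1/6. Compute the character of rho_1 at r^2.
chi_{rho_1}(r^2) = 2*cos(2*pi*1*2/6) = -1

Working: rho_1(r^2) is rotation by angle 2*pi*1*2/6, whose trace is 2*cos(2*pi*1*2/6) = -1.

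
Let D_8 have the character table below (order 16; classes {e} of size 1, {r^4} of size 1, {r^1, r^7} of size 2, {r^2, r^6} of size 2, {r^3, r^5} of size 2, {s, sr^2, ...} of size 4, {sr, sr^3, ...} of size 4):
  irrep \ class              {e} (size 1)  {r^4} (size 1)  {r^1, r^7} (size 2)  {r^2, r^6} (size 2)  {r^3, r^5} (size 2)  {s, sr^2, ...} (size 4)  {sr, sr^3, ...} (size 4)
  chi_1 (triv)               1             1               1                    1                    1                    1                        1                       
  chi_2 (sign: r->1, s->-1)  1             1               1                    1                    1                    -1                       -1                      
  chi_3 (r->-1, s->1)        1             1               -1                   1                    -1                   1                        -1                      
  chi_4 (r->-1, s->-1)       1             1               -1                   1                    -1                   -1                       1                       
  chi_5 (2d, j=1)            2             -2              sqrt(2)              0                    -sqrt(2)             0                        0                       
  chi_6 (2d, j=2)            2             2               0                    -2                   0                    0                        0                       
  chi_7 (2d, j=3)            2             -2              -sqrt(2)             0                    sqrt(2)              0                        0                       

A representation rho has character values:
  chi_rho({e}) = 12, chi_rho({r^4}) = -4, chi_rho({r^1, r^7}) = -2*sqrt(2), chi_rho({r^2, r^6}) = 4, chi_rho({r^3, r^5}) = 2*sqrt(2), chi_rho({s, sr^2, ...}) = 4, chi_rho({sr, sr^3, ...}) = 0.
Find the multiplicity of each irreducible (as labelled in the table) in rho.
Multiplicities: chi_1: 2, chi_2: 0, chi_3: 2, chi_4: 0, chi_5: 1, chi_6: 0, chi_7: 3.

Explanation: Use <chi_rho, chi> = (1/|G|) sum_C |C| * chi_rho(C) * conj(chi(C)) with |G| = 16 for each irreducible chi in the table:
  <chi_rho, chi_1> = (1/16)[1*(12)*conj(1) + 1*(-4)*conj(1) + 2*(-2*sqrt(2))*conj(1) + 2*(4)*conj(1) + 2*(2*sqrt(2))*conj(1) + 4*(4)*conj(1) + 4*(0)*conj(1)]
      = (1/16)[(12) + (-4) + (-4*sqrt(2)) + (8) + (4*sqrt(2)) + (16) + (0)] = 32/16 = 2
  <chi_rho, chi_2> = (1/16)[1*(12)*conj(1) + 1*(-4)*conj(1) + 2*(-2*sqrt(2))*conj(1) + 2*(4)*conj(1) + 2*(2*sqrt(2))*conj(1) + 4*(4)*conj(-1) + 4*(0)*conj(-1)]
      = (1/16)[(12) + (-4) + (-4*sqrt(2)) + (8) + (4*sqrt(2)) + (-16) + (0)] = 0/16 = 0
  <chi_rho, chi_3> = (1/16)[1*(12)*conj(1) + 1*(-4)*conj(1) + 2*(-2*sqrt(2))*conj(-1) + 2*(4)*conj(1) + 2*(2*sqrt(2))*conj(-1) + 4*(4)*conj(1) + 4*(0)*conj(-1)]
      = (1/16)[(12) + (-4) + (4*sqrt(2)) + (8) + (-4*sqrt(2)) + (16) + (0)] = 32/16 = 2
  <chi_rho, chi_4> = (1/16)[1*(12)*conj(1) + 1*(-4)*conj(1) + 2*(-2*sqrt(2))*conj(-1) + 2*(4)*conj(1) + 2*(2*sqrt(2))*conj(-1) + 4*(4)*conj(-1) + 4*(0)*conj(1)]
      = (1/16)[(12) + (-4) + (4*sqrt(2)) + (8) + (-4*sqrt(2)) + (-16) + (0)] = 0/16 = 0
  <chi_rho, chi_5> = (1/16)[1*(12)*conj(2) + 1*(-4)*conj(-2) + 2*(-2*sqrt(2))*conj(sqrt(2)) + 2*(4)*conj(0) + 2*(2*sqrt(2))*conj(-sqrt(2)) + 4*(4)*conj(0) + 4*(0)*conj(0)]
      = (1/16)[(24) + (8) + (-8) + (0) + (-8) + (0) + (0)] = 16/16 = 1
  <chi_rho, chi_6> = (1/16)[1*(12)*conj(2) + 1*(-4)*conj(2) + 2*(-2*sqrt(2))*conj(0) + 2*(4)*conj(-2) + 2*(2*sqrt(2))*conj(0) + 4*(4)*conj(0) + 4*(0)*conj(0)]
      = (1/16)[(24) + (-8) + (0) + (-16) + (0) + (0) + (0)] = 0/16 = 0
  <chi_rho, chi_7> = (1/16)[1*(12)*conj(2) + 1*(-4)*conj(-2) + 2*(-2*sqrt(2))*conj(-sqrt(2)) + 2*(4)*conj(0) + 2*(2*sqrt(2))*conj(sqrt(2)) + 4*(4)*conj(0) + 4*(0)*conj(0)]
      = (1/16)[(24) + (8) + (8) + (0) + (8) + (0) + (0)] = 48/16 = 3
Dimension check: dim(rho) = sum (mult * dim) = 2*1 + 0*1 + 2*1 + 0*1 + 1*2 + 0*2 + 3*2 = 12 = chi_rho(e) = 12.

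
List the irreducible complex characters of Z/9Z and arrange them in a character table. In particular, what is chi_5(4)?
Character table of Z/9Z (irreps indexed chi_0,...,chi_8 with chi_k(m) = zeta_9^(k*m), zeta_9 = exp(2*pi*i/9)):
  irrep \ class  {0} (size 1)  {1} (size 1)    {2} (size 1)    {3} (size 1)    {4} (size 1)    {5} (size 1)    {6} (size 1)    {7} (size 1)    {8} (size 1)  
  chi_0          1             1               1               1               1               1               1               1               1             
  chi_1          1             exp(2*I*pi/9)   exp(4*I*pi/9)   exp(2*I*pi/3)   exp(8*I*pi/9)   exp(-8*I*pi/9)  exp(-2*I*pi/3)  exp(-4*I*pi/9)  exp(-2*I*pi/9)
  chi_2          1             exp(4*I*pi/9)   exp(8*I*pi/9)   exp(-2*I*pi/3)  exp(-2*I*pi/9)  exp(2*I*pi/9)   exp(2*I*pi/3)   exp(-8*I*pi/9)  exp(-4*I*pi/9)
  chi_3          1             exp(2*I*pi/3)   exp(-2*I*pi/3)  1               exp(2*I*pi/3)   exp(-2*I*pi/3)  1               exp(2*I*pi/3)   exp(-2*I*pi/3)
  chi_4          1             exp(8*I*pi/9)   exp(-2*I*pi/9)  exp(2*I*pi/3)   exp(-4*I*pi/9)  exp(4*I*pi/9)   exp(-2*I*pi/3)  exp(2*I*pi/9)   exp(-8*I*pi/9)
  chi_5          1             exp(-8*I*pi/9)  exp(2*I*pi/9)   exp(-2*I*pi/3)  exp(4*I*pi/9)   exp(-4*I*pi/9)  exp(2*I*pi/3)   exp(-2*I*pi/9)  exp(8*I*pi/9) 
  chi_6          1             exp(-2*I*pi/3)  exp(2*I*pi/3)   1               exp(-2*I*pi/3)  exp(2*I*pi/3)   1               exp(-2*I*pi/3)  exp(2*I*pi/3) 
  chi_7          1             exp(-4*I*pi/9)  exp(-8*I*pi/9)  exp(2*I*pi/3)   exp(2*I*pi/9)   exp(-2*I*pi/9)  exp(-2*I*pi/3)  exp(8*I*pi/9)   exp(4*I*pi/9) 
  chi_8          1             exp(-2*I*pi/9)  exp(-4*I*pi/9)  exp(-2*I*pi/3)  exp(-8*I*pi/9)  exp(8*I*pi/9)   exp(2*I*pi/3)   exp(4*I*pi/9)   exp(2*I*pi/9) 

Spot check: chi_5(4) = zeta_9^(5*4) = zeta_9^20 = exp(4*I*pi/9).

Solution. Z/9Z is abelian, so all 9 irreducible complex representations are 1-dimensional. They are given by chi_k(m) = zeta_9^(k*m) for k = 0,...,8. Row orthogonality: sum_m chi_k(m) conj(chi_l(m)) = 9 * [k = l].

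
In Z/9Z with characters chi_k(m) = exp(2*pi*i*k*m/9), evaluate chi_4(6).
chi_4(6) = zeta_9^24 = exp(-2*I*pi/3)

Argument: chi_4(6) = zeta_9^(4*6) = zeta_9^24. Since zeta_9^9 = 1, this equals zeta_9^6 = exp(2*pi*i*6/9) = exp(-2*I*pi/3).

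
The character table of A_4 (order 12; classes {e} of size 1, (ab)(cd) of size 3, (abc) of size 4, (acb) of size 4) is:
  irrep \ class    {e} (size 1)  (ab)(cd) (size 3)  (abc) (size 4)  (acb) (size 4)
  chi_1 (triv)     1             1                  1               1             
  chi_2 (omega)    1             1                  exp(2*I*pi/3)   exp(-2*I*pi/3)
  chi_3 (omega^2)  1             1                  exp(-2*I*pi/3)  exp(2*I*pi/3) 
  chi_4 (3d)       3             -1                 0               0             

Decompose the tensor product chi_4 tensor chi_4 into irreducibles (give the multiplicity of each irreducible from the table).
chi_4 tensor chi_4 = chi_1 + chi_2 + chi_3 + 2*chi_4 (all other irreducibles have multiplicity 0).

Derivation: The character of a tensor product is the pointwise product (chi_4 * chi_4)(C) = chi_4(C) * chi_4(C):
  {e}: (3)*(3), (ab)(cd): (-1)*(-1), (abc): (0)*(0), (acb): (0)*(0)
so (chi_4 * chi_4) takes values
  {e} -> 9, (ab)(cd) -> 1, (abc) -> 0, (acb) -> 0.
Now take the inner product of this character with each irreducible chi from the table, <chi_4*chi_4, chi> = (1/12) sum_C |C| (chi_4*chi_4)(C) conj(chi(C)):
  <chi_4*chi_4, chi_1> = (1/12)[1*(9)*conj(1) + 3*(1)*conj(1) + 4*(0)*conj(1) + 4*(0)*conj(1)]
      = (1/12)[(9) + (3) + (0) + (0)] = 12/12 = 1
  <chi_4*chi_4, chi_2> = (1/12)[1*(9)*conj(1) + 3*(1)*conj(1) + 4*(0)*conj(exp(2*I*pi/3)) + 4*(0)*conj(exp(-2*I*pi/3))]
      = (1/12)[(9) + (3) + (0) + (0)] = 12/12 = 1
  <chi_4*chi_4, chi_3> = (1/12)[1*(9)*conj(1) + 3*(1)*conj(1) + 4*(0)*conj(exp(-2*I*pi/3)) + 4*(0)*conj(exp(2*I*pi/3))]
      = (1/12)[(9) + (3) + (0) + (0)] = 12/12 = 1
  <chi_4*chi_4, chi_4> = (1/12)[1*(9)*conj(3) + 3*(1)*conj(-1) + 4*(0)*conj(0) + 4*(0)*conj(0)]
      = (1/12)[(27) + (-3) + (0) + (0)] = 24/12 = 2
(Exp terms are combined using exp(i*s)*conj(exp(i*t)) = exp(i*(s-t)), and sums of them are collapsed using the identity that for every m > 1 the m distinct m-th roots of unity sum to 0, e.g. 1 + exp(2*I*pi/3) + exp(-2*I*pi/3) = 0.)
Hence the multiplicities are chi_1: 1, chi_2: 1, chi_3: 1, chi_4: 2. Dimension check: dim(chi_4)*dim(chi_4) = 3*3 = 9 and sum (mult * dim) = 1*1 + 1*1 + 1*1 + 2*3 = 9.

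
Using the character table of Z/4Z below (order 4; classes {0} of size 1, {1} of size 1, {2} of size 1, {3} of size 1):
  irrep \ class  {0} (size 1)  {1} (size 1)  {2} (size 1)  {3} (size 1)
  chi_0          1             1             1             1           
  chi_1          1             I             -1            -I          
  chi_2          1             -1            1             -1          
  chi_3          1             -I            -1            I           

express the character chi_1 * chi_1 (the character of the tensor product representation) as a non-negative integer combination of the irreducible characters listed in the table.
chi_1 tensor chi_1 = chi_2 (all other irreducibles have multiplicity 0).

Derivation: The character of a tensor product is the pointwise product (chi_1 * chi_1)(C) = chi_1(C) * chi_1(C):
  {0}: (1)*(1), {1}: (I)*(I), {2}: (-1)*(-1), {3}: (-I)*(-I)
so (chi_1 * chi_1) takes values
  {0} -> 1, {1} -> -1, {2} -> 1, {3} -> -1.
Now take the inner product of this character with each irreducible chi from the table, <chi_1*chi_1, chi> = (1/4) sum_C |C| (chi_1*chi_1)(C) conj(chi(C)):
  <chi_1*chi_1, chi_0> = (1/4)[1*(1)*conj(1) + 1*(-1)*conj(1) + 1*(1)*conj(1) + 1*(-1)*conj(1)]
      = (1/4)[(1) + (-1) + (1) + (-1)] = 0/4 = 0
  <chi_1*chi_1, chi_1> = (1/4)[1*(1)*conj(1) + 1*(-1)*conj(I) + 1*(1)*conj(-1) + 1*(-1)*conj(-I)]
      = (1/4)[(1) + (I) + (-1) + (-I)] = 0/4 = 0
  <chi_1*chi_1, chi_2> = (1/4)[1*(1)*conj(1) + 1*(-1)*conj(-1) + 1*(1)*conj(1) + 1*(-1)*conj(-1)]
      = (1/4)[(1) + (1) + (1) + (1)] = 4/4 = 1
  <chi_1*chi_1, chi_3> = (1/4)[1*(1)*conj(1) + 1*(-1)*conj(-I) + 1*(1)*conj(-1) + 1*(-1)*conj(I)]
      = (1/4)[(1) + (-I) + (-1) + (I)] = 0/4 = 0
(Exp terms are combined using exp(i*s)*conj(exp(i*t)) = exp(i*(s-t)), and sums of them are collapsed using the identity that for every m > 1 the m distinct m-th roots of unity sum to 0, e.g. 1 + exp(2*I*pi/3) + exp(-2*I*pi/3) = 0.)
Hence the multiplicities are chi_2: 1. Dimension check: dim(chi_1)*dim(chi_1) = 1*1 = 1 and sum (mult * dim) = 1*1 = 1.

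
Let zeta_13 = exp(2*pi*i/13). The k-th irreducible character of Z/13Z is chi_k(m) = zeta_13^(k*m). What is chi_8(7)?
chi_8(7) = zeta_13^56 = exp(8*I*pi/13)

Reasoning: chi_8(7) = zeta_13^(8*7) = zeta_13^56. Since zeta_13^13 = 1, this equals zeta_13^4 = exp(2*pi*i*4/13) = exp(8*I*pi/13).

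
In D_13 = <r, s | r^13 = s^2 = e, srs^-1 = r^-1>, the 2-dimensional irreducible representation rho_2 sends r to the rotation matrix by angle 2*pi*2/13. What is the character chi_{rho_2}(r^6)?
chi_{rho_2}(r^6) = 2*cos(2*pi*2*6/13) = 2*cos(2*pi/13)

Working: rho_2(r^6) is rotation by angle 2*pi*2*6/13, whose trace is 2*cos(2*pi*2*6/13) = 2*cos(2*pi/13).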